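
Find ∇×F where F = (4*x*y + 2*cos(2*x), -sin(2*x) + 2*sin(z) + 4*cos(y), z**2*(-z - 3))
(-2*cos(z), 0, -4*x - 2*cos(2*x))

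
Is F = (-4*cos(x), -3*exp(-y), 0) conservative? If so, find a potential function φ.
Yes, F is conservative. φ = -4*sin(x) + 3*exp(-y)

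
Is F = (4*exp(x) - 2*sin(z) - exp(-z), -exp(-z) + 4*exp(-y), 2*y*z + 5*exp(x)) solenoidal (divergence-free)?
No, ∇·F = 2*y + 4*exp(x) - 4*exp(-y)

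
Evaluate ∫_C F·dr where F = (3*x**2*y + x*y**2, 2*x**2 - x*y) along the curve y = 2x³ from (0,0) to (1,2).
153/70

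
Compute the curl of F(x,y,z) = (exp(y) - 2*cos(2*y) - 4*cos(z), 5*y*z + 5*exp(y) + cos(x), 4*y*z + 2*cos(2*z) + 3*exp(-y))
(-5*y + 4*z - 3*exp(-y), 4*sin(z), -exp(y) - sin(x) - 4*sin(2*y))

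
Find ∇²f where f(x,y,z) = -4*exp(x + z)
-8*exp(x + z)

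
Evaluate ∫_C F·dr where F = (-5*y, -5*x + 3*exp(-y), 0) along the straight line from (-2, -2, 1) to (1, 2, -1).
10 + 6*sinh(2)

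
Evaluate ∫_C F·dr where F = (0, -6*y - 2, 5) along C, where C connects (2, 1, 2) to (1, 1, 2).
0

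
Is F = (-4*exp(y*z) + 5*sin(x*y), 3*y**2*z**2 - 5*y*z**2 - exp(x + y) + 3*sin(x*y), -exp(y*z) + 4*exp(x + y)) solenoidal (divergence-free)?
No, ∇·F = 3*x*cos(x*y) + 6*y*z**2 - y*exp(y*z) + 5*y*cos(x*y) - 5*z**2 - exp(x + y)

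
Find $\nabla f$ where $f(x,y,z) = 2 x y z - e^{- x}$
(2*y*z + exp(-x), 2*x*z, 2*x*y)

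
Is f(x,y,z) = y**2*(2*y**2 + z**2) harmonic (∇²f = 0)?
No, ∇²f = 26*y**2 + 2*z**2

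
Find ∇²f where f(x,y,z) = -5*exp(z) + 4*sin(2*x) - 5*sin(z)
-5*exp(z) - 16*sin(2*x) + 5*sin(z)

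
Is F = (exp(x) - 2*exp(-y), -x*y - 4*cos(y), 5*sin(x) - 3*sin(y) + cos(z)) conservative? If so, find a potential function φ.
No, ∇×F = (-3*cos(y), -5*cos(x), -y - 2*exp(-y)) ≠ 0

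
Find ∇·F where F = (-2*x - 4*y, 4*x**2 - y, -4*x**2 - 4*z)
-7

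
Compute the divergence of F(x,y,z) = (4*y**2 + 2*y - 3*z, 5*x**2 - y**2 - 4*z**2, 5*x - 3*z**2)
-2*y - 6*z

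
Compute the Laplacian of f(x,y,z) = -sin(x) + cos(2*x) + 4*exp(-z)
sin(x) - 4*cos(2*x) + 4*exp(-z)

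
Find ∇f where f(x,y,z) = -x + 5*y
(-1, 5, 0)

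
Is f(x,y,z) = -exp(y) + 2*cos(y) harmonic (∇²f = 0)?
No, ∇²f = -exp(y) - 2*cos(y)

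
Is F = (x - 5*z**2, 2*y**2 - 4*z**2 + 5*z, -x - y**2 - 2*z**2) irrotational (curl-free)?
No, ∇×F = (-2*y + 8*z - 5, 1 - 10*z, 0)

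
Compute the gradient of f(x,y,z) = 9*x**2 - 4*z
(18*x, 0, -4)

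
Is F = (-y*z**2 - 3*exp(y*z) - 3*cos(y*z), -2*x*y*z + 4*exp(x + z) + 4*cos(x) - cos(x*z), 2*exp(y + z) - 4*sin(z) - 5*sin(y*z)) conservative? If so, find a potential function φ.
No, ∇×F = (2*x*y - x*sin(x*z) - 5*z*cos(y*z) - 4*exp(x + z) + 2*exp(y + z), y*(-2*z - 3*exp(y*z) + 3*sin(y*z)), -2*y*z + z**2 + 3*z*exp(y*z) + z*sin(x*z) - 3*z*sin(y*z) + 4*exp(x + z) - 4*sin(x)) ≠ 0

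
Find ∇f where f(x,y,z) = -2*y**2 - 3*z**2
(0, -4*y, -6*z)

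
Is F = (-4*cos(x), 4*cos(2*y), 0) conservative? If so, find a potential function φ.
Yes, F is conservative. φ = -4*sin(x) + 2*sin(2*y)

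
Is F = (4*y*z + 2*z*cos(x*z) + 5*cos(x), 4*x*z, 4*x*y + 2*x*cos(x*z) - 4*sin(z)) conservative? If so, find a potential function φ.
Yes, F is conservative. φ = 4*x*y*z + 5*sin(x) + 2*sin(x*z) + 4*cos(z)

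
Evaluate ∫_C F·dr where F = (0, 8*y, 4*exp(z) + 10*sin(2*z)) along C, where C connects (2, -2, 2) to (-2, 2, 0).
-4*exp(2) + 5*cos(4) - 1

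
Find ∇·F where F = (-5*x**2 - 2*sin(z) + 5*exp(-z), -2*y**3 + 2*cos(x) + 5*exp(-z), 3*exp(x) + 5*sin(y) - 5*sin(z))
-10*x - 6*y**2 - 5*cos(z)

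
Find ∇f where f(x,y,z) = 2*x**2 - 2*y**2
(4*x, -4*y, 0)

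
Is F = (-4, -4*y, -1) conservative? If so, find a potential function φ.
Yes, F is conservative. φ = -4*x - 2*y**2 - z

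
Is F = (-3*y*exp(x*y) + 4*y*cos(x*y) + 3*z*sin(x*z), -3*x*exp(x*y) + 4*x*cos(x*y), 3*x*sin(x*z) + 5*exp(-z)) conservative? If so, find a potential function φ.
Yes, F is conservative. φ = -3*exp(x*y) + 4*sin(x*y) - 3*cos(x*z) - 5*exp(-z)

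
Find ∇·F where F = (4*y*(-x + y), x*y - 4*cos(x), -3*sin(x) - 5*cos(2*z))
x - 4*y + 10*sin(2*z)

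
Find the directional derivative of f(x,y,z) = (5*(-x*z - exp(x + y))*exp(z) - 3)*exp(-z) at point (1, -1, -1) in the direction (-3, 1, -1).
-3*sqrt(11)*E/11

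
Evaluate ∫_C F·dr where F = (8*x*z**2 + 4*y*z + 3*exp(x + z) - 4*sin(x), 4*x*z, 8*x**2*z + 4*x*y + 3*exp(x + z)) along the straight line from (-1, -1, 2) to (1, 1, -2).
-16 - 6*sinh(1)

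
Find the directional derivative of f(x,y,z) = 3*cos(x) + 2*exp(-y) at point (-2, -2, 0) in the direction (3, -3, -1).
3*sqrt(19)*(3*sin(2) + 2*exp(2))/19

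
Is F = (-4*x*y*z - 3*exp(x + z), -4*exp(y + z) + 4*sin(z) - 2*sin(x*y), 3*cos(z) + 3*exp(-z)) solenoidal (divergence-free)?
No, ∇·F = (-(2*x*cos(x*y) + 4*y*z + 3*exp(x + z) + 4*exp(y + z) + 3*sin(z))*exp(z) - 3)*exp(-z)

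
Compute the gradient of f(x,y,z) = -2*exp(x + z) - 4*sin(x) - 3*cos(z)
(-2*exp(x + z) - 4*cos(x), 0, -2*exp(x + z) + 3*sin(z))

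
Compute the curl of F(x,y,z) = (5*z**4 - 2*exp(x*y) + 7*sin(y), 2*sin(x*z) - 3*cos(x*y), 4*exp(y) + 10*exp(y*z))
(-2*x*cos(x*z) + 10*z*exp(y*z) + 4*exp(y), 20*z**3, 2*x*exp(x*y) + 3*y*sin(x*y) + 2*z*cos(x*z) - 7*cos(y))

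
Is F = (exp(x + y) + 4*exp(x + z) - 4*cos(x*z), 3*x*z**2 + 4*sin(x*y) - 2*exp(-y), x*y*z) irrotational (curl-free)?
No, ∇×F = (-5*x*z, 4*x*sin(x*z) - y*z + 4*exp(x + z), 4*y*cos(x*y) + 3*z**2 - exp(x + y))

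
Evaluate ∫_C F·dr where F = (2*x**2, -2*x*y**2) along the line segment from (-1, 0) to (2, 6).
-174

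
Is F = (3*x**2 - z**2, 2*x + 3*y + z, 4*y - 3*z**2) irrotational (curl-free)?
No, ∇×F = (3, -2*z, 2)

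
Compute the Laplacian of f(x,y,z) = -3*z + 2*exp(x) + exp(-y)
2*exp(x) + exp(-y)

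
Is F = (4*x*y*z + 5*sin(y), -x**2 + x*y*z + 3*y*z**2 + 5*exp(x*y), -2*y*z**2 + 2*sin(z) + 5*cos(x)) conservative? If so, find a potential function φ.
No, ∇×F = (-x*y - 6*y*z - 2*z**2, 4*x*y + 5*sin(x), -4*x*z - 2*x + y*z + 5*y*exp(x*y) - 5*cos(y)) ≠ 0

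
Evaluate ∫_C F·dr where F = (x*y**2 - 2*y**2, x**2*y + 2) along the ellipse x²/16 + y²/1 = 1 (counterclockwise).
0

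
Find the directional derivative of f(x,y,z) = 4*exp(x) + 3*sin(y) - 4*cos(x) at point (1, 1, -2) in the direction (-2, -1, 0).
-sqrt(5)*(3*cos(1) + 8*sin(1) + 8*E)/5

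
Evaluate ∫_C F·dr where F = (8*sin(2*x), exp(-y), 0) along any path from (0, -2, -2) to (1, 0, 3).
-4*cos(2) + 3 + exp(2)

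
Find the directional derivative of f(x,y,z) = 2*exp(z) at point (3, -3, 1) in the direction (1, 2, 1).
sqrt(6)*E/3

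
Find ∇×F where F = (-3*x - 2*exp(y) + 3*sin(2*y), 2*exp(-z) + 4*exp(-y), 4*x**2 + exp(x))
(2*exp(-z), -8*x - exp(x), 2*exp(y) - 6*cos(2*y))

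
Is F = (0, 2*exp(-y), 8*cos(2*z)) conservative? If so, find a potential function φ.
Yes, F is conservative. φ = 4*sin(2*z) - 2*exp(-y)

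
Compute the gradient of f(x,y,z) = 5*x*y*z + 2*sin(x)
(5*y*z + 2*cos(x), 5*x*z, 5*x*y)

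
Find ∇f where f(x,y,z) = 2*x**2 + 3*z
(4*x, 0, 3)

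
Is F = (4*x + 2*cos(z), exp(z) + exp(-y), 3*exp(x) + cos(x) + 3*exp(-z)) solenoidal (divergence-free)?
No, ∇·F = 4 - 3*exp(-z) - exp(-y)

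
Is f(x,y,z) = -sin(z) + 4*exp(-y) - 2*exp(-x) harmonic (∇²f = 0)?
No, ∇²f = sin(z) + 4*exp(-y) - 2*exp(-x)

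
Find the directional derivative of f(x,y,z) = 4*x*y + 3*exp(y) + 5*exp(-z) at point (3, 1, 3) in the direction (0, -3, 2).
sqrt(13)*(9*(-4 - E)*exp(3) - 10)*exp(-3)/13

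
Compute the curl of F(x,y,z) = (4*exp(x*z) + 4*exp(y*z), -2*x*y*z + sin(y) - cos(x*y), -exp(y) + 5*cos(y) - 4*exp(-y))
(2*x*y - exp(y) - 5*sin(y) + 4*exp(-y), 4*x*exp(x*z) + 4*y*exp(y*z), -2*y*z + y*sin(x*y) - 4*z*exp(y*z))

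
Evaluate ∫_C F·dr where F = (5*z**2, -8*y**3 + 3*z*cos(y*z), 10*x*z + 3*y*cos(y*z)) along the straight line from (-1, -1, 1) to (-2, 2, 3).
-115 + 3*sin(6) + 3*sin(1)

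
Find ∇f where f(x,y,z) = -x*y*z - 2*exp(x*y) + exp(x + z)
(-y*z - 2*y*exp(x*y) + exp(x + z), x*(-z - 2*exp(x*y)), -x*y + exp(x + z))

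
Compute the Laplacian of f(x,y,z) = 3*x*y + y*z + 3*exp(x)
3*exp(x)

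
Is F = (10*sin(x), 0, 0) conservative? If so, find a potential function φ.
Yes, F is conservative. φ = -10*cos(x)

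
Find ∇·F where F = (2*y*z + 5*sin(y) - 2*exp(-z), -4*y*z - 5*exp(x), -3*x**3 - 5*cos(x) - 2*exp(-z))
-4*z + 2*exp(-z)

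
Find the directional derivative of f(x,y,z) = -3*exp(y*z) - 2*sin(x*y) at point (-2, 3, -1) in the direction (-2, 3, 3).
3*sqrt(22)*(-3 + 4*exp(3)*cos(6))*exp(-3)/11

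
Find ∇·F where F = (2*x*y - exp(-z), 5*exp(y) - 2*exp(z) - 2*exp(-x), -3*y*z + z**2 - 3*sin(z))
-y + 2*z + 5*exp(y) - 3*cos(z)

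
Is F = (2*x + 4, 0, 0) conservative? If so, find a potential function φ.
Yes, F is conservative. φ = x*(x + 4)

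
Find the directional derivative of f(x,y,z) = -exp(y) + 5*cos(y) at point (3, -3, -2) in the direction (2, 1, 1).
sqrt(6)*(-1 + 5*exp(3)*sin(3))*exp(-3)/6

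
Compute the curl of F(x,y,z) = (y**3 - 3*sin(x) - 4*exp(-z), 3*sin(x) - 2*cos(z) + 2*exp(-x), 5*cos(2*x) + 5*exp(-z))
(-2*sin(z), 10*sin(2*x) + 4*exp(-z), -3*y**2 + 3*cos(x) - 2*exp(-x))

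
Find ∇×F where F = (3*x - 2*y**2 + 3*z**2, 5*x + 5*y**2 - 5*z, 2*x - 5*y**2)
(5 - 10*y, 6*z - 2, 4*y + 5)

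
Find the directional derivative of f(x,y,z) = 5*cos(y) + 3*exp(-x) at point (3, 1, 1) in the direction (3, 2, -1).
-sqrt(14)*(9 + 10*exp(3)*sin(1))*exp(-3)/14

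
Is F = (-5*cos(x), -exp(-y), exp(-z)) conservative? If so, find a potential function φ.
Yes, F is conservative. φ = -5*sin(x) - exp(-z) + exp(-y)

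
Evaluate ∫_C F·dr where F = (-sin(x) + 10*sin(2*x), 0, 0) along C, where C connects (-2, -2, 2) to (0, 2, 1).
-4 + 5*cos(4) - cos(2)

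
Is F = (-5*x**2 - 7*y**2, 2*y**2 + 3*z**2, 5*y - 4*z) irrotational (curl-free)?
No, ∇×F = (5 - 6*z, 0, 14*y)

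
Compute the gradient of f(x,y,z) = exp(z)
(0, 0, exp(z))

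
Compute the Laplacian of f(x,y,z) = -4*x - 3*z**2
-6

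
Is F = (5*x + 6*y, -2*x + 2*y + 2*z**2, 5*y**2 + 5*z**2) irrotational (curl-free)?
No, ∇×F = (10*y - 4*z, 0, -8)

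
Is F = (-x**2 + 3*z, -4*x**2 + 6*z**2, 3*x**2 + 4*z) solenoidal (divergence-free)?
No, ∇·F = 4 - 2*x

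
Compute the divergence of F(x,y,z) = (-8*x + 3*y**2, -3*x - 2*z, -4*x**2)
-8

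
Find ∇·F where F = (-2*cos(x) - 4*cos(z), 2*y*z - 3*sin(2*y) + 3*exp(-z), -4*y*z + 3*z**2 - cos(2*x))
-4*y + 8*z + 2*sin(x) - 6*cos(2*y)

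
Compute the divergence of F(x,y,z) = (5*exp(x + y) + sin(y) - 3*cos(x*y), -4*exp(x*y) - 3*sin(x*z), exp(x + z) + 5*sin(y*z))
-4*x*exp(x*y) + 3*y*sin(x*y) + 5*y*cos(y*z) + 5*exp(x + y) + exp(x + z)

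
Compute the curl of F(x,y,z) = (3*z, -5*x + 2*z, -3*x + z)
(-2, 6, -5)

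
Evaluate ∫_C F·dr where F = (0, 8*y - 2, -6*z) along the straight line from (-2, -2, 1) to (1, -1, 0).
-11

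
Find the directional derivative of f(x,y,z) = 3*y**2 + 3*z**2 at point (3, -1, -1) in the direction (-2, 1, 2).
-6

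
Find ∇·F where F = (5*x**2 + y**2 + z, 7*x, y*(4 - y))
10*x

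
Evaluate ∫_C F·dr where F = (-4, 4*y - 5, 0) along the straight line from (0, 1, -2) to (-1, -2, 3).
25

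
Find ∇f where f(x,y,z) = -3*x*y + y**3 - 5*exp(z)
(-3*y, -3*x + 3*y**2, -5*exp(z))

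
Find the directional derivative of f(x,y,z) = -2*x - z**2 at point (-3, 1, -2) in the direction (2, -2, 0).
-sqrt(2)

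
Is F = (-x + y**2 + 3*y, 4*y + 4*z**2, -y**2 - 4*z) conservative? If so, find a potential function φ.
No, ∇×F = (-2*y - 8*z, 0, -2*y - 3) ≠ 0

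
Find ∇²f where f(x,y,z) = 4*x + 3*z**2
6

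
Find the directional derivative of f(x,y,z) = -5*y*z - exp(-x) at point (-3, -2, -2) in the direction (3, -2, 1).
sqrt(14)*(-10 + 3*exp(3))/14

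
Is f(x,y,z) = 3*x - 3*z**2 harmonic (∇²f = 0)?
No, ∇²f = -6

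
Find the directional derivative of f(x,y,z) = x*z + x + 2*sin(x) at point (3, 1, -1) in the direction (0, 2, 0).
0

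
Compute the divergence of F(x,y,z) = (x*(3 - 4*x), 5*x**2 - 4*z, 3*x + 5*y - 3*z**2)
-8*x - 6*z + 3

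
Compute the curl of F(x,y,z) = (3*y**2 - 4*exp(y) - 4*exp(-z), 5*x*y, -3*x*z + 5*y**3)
(15*y**2, 3*z + 4*exp(-z), -y + 4*exp(y))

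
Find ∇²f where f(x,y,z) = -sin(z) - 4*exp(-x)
sin(z) - 4*exp(-x)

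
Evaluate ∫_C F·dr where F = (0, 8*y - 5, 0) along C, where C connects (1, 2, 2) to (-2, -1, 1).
3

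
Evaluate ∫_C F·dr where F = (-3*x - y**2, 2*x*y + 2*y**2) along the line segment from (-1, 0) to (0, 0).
3/2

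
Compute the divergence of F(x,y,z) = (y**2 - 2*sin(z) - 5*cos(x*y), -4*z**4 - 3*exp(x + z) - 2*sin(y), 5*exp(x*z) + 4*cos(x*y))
5*x*exp(x*z) + 5*y*sin(x*y) - 2*cos(y)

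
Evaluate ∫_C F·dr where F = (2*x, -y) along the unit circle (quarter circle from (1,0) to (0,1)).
-3/2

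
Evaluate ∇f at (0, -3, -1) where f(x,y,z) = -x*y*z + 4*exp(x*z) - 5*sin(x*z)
(-2, 0, 0)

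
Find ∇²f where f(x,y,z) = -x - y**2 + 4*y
-2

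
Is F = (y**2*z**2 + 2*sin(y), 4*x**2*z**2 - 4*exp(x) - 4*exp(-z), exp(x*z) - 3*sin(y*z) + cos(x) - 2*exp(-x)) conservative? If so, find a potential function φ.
No, ∇×F = (-8*x**2*z - 3*z*cos(y*z) - 4*exp(-z), 2*y**2*z - z*exp(x*z) + sin(x) - 2*exp(-x), 8*x*z**2 - 2*y*z**2 - 4*exp(x) - 2*cos(y)) ≠ 0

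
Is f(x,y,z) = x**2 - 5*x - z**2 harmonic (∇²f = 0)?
Yes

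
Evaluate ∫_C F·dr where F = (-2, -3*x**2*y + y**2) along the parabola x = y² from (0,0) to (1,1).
-13/6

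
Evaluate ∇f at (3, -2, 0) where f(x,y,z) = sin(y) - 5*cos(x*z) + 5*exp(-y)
(0, -5*exp(2) + cos(2), 0)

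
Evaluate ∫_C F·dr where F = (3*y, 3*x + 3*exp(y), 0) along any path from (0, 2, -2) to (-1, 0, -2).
3 - 3*exp(2)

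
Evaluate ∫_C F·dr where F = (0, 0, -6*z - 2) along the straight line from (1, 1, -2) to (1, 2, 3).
-25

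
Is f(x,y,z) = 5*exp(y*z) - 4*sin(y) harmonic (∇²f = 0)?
No, ∇²f = 5*y**2*exp(y*z) + 5*z**2*exp(y*z) + 4*sin(y)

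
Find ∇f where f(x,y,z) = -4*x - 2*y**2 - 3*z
(-4, -4*y, -3)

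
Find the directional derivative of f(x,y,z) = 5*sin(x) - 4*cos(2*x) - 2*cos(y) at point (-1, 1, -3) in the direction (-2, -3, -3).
sqrt(22)*(-5*cos(1) - 3*sin(1) + 8*sin(2))/11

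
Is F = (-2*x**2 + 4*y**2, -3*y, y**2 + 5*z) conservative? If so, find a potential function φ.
No, ∇×F = (2*y, 0, -8*y) ≠ 0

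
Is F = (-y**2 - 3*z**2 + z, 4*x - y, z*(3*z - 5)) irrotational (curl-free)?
No, ∇×F = (0, 1 - 6*z, 2*y + 4)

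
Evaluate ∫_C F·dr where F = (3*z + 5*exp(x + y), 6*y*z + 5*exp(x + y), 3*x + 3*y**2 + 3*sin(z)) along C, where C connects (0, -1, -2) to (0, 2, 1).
-5*exp(-1) - 3*cos(1) + 3*cos(2) + 18 + 5*exp(2)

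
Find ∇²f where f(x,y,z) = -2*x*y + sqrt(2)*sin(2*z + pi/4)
-4*sqrt(2)*sin(2*z + pi/4)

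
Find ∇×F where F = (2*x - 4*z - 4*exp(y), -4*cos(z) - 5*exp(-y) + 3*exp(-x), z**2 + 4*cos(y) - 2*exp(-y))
(-4*sin(y) - 4*sin(z) + 2*exp(-y), -4, 4*exp(y) - 3*exp(-x))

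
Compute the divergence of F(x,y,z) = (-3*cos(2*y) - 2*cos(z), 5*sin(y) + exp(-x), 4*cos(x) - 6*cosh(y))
5*cos(y)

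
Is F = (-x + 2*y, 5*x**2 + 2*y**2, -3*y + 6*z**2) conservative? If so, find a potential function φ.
No, ∇×F = (-3, 0, 10*x - 2) ≠ 0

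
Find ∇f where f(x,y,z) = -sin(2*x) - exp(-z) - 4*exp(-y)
(-2*cos(2*x), 4*exp(-y), exp(-z))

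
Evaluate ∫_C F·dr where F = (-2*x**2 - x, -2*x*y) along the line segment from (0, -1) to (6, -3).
-190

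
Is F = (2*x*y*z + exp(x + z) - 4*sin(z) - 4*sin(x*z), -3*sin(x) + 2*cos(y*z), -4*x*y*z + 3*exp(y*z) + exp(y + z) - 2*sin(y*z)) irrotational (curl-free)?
No, ∇×F = (-4*x*z + 2*y*sin(y*z) + 3*z*exp(y*z) - 2*z*cos(y*z) + exp(y + z), 2*x*y - 4*x*cos(x*z) + 4*y*z + exp(x + z) - 4*cos(z), -2*x*z - 3*cos(x))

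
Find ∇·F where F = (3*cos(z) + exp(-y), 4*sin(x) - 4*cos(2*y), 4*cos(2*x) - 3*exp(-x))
8*sin(2*y)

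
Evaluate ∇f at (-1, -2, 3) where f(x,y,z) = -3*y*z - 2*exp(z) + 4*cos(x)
(4*sin(1), -9, 6 - 2*exp(3))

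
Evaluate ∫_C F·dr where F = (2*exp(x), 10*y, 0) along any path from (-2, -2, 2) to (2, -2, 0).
4*sinh(2)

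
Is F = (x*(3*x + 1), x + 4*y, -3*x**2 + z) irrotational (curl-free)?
No, ∇×F = (0, 6*x, 1)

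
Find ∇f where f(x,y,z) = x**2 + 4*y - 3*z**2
(2*x, 4, -6*z)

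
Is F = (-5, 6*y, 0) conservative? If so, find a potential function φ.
Yes, F is conservative. φ = -5*x + 3*y**2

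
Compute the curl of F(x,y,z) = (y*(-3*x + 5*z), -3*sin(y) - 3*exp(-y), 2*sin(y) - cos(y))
(sin(y) + 2*cos(y), 5*y, 3*x - 5*z)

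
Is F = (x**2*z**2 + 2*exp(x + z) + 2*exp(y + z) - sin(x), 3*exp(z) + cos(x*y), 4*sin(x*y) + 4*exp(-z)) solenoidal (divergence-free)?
No, ∇·F = 2*x*z**2 - x*sin(x*y) + 2*exp(x + z) - cos(x) - 4*exp(-z)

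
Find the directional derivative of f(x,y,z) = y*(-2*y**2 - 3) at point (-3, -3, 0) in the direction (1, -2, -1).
19*sqrt(6)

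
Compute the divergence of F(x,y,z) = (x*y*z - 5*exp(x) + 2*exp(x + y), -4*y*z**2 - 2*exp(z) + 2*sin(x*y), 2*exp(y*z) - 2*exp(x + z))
2*x*cos(x*y) + y*z + 2*y*exp(y*z) - 4*z**2 - 5*exp(x) + 2*exp(x + y) - 2*exp(x + z)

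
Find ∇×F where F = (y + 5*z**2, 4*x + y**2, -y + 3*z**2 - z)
(-1, 10*z, 3)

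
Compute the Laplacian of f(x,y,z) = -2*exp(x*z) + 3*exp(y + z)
-2*x**2*exp(x*z) - 2*z**2*exp(x*z) + 6*exp(y + z)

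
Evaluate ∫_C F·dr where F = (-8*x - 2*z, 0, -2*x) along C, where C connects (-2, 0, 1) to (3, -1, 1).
-30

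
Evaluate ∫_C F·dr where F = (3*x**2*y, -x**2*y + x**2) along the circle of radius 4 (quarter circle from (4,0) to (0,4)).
-48*pi - 64/3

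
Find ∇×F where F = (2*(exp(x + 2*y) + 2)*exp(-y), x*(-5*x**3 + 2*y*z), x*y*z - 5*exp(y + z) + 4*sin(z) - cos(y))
(-2*x*y + x*z - 5*exp(y + z) + sin(y), -y*z, -20*x**3 + 2*y*z - 2*exp(x + y) + 4*exp(-y))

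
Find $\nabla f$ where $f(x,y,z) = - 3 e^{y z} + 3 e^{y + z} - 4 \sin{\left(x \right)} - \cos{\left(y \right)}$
(-4*cos(x), -3*z*exp(y*z) + 3*exp(y + z) + sin(y), -3*y*exp(y*z) + 3*exp(y + z))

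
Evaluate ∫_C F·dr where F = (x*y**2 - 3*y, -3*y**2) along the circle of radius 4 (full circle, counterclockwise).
48*pi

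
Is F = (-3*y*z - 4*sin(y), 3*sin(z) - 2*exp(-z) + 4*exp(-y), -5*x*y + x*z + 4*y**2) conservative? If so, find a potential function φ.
No, ∇×F = (-5*x + 8*y - 3*cos(z) - 2*exp(-z), 2*y - z, 3*z + 4*cos(y)) ≠ 0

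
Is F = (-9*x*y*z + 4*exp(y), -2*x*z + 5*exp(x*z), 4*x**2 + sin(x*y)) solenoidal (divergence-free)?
No, ∇·F = -9*y*z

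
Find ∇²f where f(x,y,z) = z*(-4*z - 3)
-8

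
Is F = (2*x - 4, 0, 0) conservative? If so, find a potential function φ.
Yes, F is conservative. φ = x*(x - 4)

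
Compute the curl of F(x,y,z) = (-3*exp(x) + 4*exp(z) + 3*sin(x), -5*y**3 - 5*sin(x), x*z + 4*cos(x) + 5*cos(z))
(0, -z + 4*exp(z) + 4*sin(x), -5*cos(x))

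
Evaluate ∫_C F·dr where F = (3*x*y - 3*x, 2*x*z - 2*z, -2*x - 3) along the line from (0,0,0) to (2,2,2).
-20/3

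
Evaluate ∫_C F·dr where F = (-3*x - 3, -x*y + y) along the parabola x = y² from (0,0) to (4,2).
-38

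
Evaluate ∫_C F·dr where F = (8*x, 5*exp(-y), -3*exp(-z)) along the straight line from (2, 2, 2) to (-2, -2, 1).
(-5*exp(4) + 2 + 3*E)*exp(-2)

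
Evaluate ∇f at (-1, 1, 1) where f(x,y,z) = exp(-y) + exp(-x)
(-E, -exp(-1), 0)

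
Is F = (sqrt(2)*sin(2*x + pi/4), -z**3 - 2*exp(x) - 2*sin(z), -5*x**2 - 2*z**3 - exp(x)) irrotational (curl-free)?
No, ∇×F = (3*z**2 + 2*cos(z), 10*x + exp(x), -2*exp(x))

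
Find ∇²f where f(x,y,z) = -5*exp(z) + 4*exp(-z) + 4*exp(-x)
-5*exp(z) + 4*exp(-z) + 4*exp(-x)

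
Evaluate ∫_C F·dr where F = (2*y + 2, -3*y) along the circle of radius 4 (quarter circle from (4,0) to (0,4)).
-32 - 8*pi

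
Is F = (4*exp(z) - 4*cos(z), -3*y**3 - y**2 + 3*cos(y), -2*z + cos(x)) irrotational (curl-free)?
No, ∇×F = (0, 4*exp(z) + sin(x) + 4*sin(z), 0)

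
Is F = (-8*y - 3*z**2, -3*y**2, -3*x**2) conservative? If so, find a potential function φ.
No, ∇×F = (0, 6*x - 6*z, 8) ≠ 0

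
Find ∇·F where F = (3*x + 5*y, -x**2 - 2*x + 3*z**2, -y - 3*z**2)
3 - 6*z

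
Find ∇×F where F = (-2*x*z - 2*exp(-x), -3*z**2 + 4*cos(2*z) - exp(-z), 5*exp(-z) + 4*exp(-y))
(6*z + 8*sin(2*z) - exp(-z) - 4*exp(-y), -2*x, 0)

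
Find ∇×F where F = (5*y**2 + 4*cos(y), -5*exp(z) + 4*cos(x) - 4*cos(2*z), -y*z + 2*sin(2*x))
(-z + 5*exp(z) - 8*sin(2*z), -4*cos(2*x), -10*y - 4*sin(x) + 4*sin(y))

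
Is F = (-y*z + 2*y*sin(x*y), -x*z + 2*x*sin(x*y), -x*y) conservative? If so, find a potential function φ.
Yes, F is conservative. φ = -x*y*z - 2*cos(x*y)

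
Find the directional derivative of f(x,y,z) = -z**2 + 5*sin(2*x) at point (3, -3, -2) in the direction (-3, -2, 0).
-30*sqrt(13)*cos(6)/13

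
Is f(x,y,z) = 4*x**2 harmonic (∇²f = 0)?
No, ∇²f = 8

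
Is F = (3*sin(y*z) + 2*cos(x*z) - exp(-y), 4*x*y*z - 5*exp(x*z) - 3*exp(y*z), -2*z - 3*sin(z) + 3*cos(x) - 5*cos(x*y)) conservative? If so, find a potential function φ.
No, ∇×F = (-4*x*y + 5*x*exp(x*z) + 5*x*sin(x*y) + 3*y*exp(y*z), -2*x*sin(x*z) - 5*y*sin(x*y) + 3*y*cos(y*z) + 3*sin(x), (z*(4*y - 5*exp(x*z) - 3*cos(y*z))*exp(y) - 1)*exp(-y)) ≠ 0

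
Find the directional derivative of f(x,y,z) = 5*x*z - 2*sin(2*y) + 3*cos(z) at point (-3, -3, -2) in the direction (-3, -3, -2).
3*sqrt(22)*(-sin(2) + 2*cos(6) + 10)/11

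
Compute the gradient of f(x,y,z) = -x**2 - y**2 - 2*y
(-2*x, -2*y - 2, 0)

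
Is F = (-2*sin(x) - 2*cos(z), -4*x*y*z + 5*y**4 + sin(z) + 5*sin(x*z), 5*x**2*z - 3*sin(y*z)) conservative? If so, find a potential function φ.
No, ∇×F = (4*x*y - 5*x*cos(x*z) - 3*z*cos(y*z) - cos(z), -10*x*z + 2*sin(z), z*(-4*y + 5*cos(x*z))) ≠ 0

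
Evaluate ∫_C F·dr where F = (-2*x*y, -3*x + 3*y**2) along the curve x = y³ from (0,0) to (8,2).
-796/7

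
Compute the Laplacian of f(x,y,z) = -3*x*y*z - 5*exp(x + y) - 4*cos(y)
-10*exp(x + y) + 4*cos(y)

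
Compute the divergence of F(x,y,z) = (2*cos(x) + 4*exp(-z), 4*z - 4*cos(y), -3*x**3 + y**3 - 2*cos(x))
-2*sin(x) + 4*sin(y)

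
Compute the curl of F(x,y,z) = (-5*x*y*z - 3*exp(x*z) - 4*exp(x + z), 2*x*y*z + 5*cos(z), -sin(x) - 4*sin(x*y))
(-2*x*y - 4*x*cos(x*y) + 5*sin(z), -5*x*y - 3*x*exp(x*z) + 4*y*cos(x*y) - 4*exp(x + z) + cos(x), z*(5*x + 2*y))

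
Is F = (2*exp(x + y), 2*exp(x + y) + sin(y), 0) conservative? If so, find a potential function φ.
Yes, F is conservative. φ = 2*exp(x + y) - cos(y)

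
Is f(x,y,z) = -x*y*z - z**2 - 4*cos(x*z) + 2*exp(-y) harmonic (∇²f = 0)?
No, ∇²f = 4*x**2*cos(x*z) + 4*z**2*cos(x*z) - 2 + 2*exp(-y)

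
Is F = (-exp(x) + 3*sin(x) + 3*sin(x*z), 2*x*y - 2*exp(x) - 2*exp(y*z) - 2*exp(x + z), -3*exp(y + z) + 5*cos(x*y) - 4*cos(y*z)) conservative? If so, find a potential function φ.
No, ∇×F = (-5*x*sin(x*y) + 2*y*exp(y*z) + 4*z*sin(y*z) + 2*exp(x + z) - 3*exp(y + z), 3*x*cos(x*z) + 5*y*sin(x*y), 2*y - 2*exp(x) - 2*exp(x + z)) ≠ 0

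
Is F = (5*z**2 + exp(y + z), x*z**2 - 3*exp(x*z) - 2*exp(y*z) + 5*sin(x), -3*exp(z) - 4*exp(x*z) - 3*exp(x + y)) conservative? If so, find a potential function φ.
No, ∇×F = (-2*x*z + 3*x*exp(x*z) + 2*y*exp(y*z) - 3*exp(x + y), 4*z*exp(x*z) + 10*z + 3*exp(x + y) + exp(y + z), z**2 - 3*z*exp(x*z) - exp(y + z) + 5*cos(x)) ≠ 0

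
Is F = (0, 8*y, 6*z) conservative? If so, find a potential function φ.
Yes, F is conservative. φ = 4*y**2 + 3*z**2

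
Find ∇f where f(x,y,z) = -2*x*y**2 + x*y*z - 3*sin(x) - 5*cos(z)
(-2*y**2 + y*z - 3*cos(x), x*(-4*y + z), x*y + 5*sin(z))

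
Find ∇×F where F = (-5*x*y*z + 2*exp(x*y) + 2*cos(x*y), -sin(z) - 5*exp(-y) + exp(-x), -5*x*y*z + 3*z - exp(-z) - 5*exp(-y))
(-5*x*z + cos(z) + 5*exp(-y), 5*y*(-x + z), (x*(5*z - 2*exp(x*y) + 2*sin(x*y))*exp(x) - 1)*exp(-x))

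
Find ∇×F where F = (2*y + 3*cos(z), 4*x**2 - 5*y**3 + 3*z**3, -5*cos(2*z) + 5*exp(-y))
(-9*z**2 - 5*exp(-y), -3*sin(z), 8*x - 2)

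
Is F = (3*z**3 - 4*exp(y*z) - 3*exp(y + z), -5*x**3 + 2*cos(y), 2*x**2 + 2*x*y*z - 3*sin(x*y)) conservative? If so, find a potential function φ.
No, ∇×F = (x*(2*z - 3*cos(x*y)), -4*x - 2*y*z - 4*y*exp(y*z) + 3*y*cos(x*y) + 9*z**2 - 3*exp(y + z), -15*x**2 + 4*z*exp(y*z) + 3*exp(y + z)) ≠ 0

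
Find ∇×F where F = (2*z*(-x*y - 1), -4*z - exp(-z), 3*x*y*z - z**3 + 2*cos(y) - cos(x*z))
(3*x*z - 2*sin(y) + 4 - exp(-z), -2*x*y - 3*y*z - z*sin(x*z) - 2, 2*x*z)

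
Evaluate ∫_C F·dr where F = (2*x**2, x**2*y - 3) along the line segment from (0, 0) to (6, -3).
234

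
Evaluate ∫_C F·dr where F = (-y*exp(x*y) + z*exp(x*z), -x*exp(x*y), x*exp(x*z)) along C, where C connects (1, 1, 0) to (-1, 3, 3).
-1 + E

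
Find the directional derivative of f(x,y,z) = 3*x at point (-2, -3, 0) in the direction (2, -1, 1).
sqrt(6)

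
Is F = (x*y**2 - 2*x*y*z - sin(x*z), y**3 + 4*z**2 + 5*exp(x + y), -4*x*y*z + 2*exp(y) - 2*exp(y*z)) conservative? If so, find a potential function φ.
No, ∇×F = (-4*x*z - 2*z*exp(y*z) - 8*z + 2*exp(y), -2*x*y - x*cos(x*z) + 4*y*z, -2*x*y + 2*x*z + 5*exp(x + y)) ≠ 0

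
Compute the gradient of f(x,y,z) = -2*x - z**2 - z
(-2, 0, -2*z - 1)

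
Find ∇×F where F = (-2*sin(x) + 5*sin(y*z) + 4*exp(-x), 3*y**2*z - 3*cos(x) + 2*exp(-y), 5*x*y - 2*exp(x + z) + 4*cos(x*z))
(5*x - 3*y**2, 5*y*cos(y*z) - 5*y + 4*z*sin(x*z) + 2*exp(x + z), -5*z*cos(y*z) + 3*sin(x))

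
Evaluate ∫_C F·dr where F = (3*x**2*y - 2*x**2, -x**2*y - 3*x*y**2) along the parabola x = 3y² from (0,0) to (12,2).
57984/35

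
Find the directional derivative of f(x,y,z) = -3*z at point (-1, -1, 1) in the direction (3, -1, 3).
-9*sqrt(19)/19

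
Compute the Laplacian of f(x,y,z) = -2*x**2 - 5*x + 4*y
-4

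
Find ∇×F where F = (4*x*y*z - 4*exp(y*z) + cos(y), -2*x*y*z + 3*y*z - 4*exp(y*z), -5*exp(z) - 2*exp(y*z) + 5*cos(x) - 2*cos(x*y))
(2*x*y + 2*x*sin(x*y) + 4*y*exp(y*z) - 3*y - 2*z*exp(y*z), 4*x*y - 4*y*exp(y*z) - 2*y*sin(x*y) + 5*sin(x), -4*x*z - 2*y*z + 4*z*exp(y*z) + sin(y))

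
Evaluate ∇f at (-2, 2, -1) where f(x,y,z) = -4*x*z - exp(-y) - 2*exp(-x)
(4 + 2*exp(2), exp(-2), 8)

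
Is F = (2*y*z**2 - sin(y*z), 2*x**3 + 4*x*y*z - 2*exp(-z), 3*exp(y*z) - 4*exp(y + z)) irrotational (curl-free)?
No, ∇×F = (-4*x*y + 3*z*exp(y*z) - 4*exp(y + z) - 2*exp(-z), y*(4*z - cos(y*z)), 6*x**2 + 4*y*z - 2*z**2 + z*cos(y*z))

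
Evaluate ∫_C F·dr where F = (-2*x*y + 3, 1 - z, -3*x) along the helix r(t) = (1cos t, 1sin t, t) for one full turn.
0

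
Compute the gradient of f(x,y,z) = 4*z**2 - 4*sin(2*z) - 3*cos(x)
(3*sin(x), 0, 8*z - 8*cos(2*z))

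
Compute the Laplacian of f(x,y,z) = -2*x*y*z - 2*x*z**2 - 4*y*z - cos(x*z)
x*(x*cos(x*z) - 4) + z**2*cos(x*z)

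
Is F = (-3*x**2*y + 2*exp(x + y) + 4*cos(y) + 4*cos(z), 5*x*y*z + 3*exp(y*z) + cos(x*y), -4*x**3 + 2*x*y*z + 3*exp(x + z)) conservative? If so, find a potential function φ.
No, ∇×F = (-5*x*y + 2*x*z - 3*y*exp(y*z), 12*x**2 - 2*y*z - 3*exp(x + z) - 4*sin(z), 3*x**2 + 5*y*z - y*sin(x*y) - 2*exp(x + y) + 4*sin(y)) ≠ 0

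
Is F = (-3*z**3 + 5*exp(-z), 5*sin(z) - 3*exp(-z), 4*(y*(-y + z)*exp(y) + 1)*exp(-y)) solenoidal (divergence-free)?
No, ∇·F = 4*y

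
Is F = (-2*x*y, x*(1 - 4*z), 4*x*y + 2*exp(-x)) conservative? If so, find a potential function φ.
No, ∇×F = (8*x, -4*y + 2*exp(-x), 2*x - 4*z + 1) ≠ 0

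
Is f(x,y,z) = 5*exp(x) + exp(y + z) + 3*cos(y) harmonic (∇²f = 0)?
No, ∇²f = 5*exp(x) + 2*exp(y + z) - 3*cos(y)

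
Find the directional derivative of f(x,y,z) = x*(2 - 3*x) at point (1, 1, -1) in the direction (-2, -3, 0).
8*sqrt(13)/13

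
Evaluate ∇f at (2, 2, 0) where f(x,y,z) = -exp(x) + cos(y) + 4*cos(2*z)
(-exp(2), -sin(2), 0)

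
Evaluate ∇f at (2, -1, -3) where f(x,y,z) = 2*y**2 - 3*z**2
(0, -4, 18)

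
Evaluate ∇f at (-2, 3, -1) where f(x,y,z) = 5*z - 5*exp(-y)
(0, 5*exp(-3), 5)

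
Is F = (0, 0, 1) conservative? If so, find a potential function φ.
Yes, F is conservative. φ = z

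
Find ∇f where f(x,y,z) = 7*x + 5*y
(7, 5, 0)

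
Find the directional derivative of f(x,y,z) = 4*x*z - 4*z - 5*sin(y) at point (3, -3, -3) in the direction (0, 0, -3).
-8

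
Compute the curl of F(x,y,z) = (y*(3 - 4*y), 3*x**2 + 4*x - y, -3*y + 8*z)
(-3, 0, 6*x + 8*y + 1)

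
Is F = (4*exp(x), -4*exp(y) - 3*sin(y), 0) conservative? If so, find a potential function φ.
Yes, F is conservative. φ = 4*exp(x) - 4*exp(y) + 3*cos(y)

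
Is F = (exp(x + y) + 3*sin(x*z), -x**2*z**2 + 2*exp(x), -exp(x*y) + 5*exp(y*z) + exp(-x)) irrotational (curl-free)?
No, ∇×F = (2*x**2*z - x*exp(x*y) + 5*z*exp(y*z), 3*x*cos(x*z) + y*exp(x*y) + exp(-x), -2*x*z**2 + 2*exp(x) - exp(x + y))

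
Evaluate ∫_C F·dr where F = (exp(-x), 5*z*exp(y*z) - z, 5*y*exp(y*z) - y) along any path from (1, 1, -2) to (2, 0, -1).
-6*exp(-2) + exp(-1) + 3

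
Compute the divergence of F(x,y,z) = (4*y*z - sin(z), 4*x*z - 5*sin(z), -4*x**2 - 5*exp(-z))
5*exp(-z)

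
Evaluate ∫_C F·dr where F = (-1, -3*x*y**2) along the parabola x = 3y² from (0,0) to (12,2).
-348/5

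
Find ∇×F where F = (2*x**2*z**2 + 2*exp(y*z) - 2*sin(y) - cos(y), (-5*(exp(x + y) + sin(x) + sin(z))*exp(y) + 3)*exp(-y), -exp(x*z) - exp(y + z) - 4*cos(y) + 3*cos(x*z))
(-exp(y + z) + 4*sin(y) + 5*cos(z), 4*x**2*z + 2*y*exp(y*z) + z*exp(x*z) + 3*z*sin(x*z), -2*z*exp(y*z) - 5*exp(x + y) - sin(y) - 5*cos(x) + 2*cos(y))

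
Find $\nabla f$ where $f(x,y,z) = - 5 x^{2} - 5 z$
(-10*x, 0, -5)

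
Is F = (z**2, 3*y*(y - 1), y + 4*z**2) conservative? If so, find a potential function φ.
No, ∇×F = (1, 2*z, 0) ≠ 0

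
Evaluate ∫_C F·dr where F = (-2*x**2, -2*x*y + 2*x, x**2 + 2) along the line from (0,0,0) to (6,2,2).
-120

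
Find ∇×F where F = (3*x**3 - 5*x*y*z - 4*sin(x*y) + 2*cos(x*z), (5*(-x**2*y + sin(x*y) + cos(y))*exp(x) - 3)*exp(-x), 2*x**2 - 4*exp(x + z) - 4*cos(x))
(0, -5*x*y - 2*x*sin(x*z) - 4*x + 4*exp(x + z) - 4*sin(x), -10*x*y + 5*x*z + 4*x*cos(x*y) + 5*y*cos(x*y) + 3*exp(-x))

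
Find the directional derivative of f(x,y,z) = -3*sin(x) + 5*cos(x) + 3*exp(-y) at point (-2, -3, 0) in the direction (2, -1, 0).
sqrt(5)*(-6*cos(2) + 10*sin(2) + 3*exp(3))/5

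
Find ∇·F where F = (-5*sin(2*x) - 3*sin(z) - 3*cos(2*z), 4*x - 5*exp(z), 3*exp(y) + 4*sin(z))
-10*cos(2*x) + 4*cos(z)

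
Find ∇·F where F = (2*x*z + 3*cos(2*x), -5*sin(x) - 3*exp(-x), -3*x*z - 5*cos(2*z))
-3*x + 2*z - 6*sin(2*x) + 10*sin(2*z)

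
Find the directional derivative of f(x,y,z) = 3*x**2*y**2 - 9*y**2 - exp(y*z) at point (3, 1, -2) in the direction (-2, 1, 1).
sqrt(6)*exp(-2)/6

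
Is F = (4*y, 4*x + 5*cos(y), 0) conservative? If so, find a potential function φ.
Yes, F is conservative. φ = 4*x*y + 5*sin(y)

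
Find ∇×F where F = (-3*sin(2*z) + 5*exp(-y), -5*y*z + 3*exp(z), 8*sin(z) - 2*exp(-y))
(5*y - 3*exp(z) + 2*exp(-y), -6*cos(2*z), 5*exp(-y))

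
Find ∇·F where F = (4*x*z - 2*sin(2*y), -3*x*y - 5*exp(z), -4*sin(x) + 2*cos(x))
-3*x + 4*z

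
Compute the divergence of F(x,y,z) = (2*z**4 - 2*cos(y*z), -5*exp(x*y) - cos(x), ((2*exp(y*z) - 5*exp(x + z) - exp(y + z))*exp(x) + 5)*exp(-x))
-5*x*exp(x*y) + 2*y*exp(y*z) - 5*exp(x + z) - exp(y + z)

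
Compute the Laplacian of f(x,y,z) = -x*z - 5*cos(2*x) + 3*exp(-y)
20*cos(2*x) + 3*exp(-y)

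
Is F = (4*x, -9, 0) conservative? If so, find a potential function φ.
Yes, F is conservative. φ = 2*x**2 - 9*y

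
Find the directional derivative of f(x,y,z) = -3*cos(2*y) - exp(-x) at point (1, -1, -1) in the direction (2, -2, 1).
2*exp(-1)/3 + 4*sin(2)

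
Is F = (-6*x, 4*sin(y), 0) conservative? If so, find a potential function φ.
Yes, F is conservative. φ = -3*x**2 - 4*cos(y)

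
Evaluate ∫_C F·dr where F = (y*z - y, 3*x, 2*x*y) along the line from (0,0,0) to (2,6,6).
84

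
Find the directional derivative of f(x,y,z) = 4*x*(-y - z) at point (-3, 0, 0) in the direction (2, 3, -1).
12*sqrt(14)/7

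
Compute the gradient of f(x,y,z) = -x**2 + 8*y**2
(-2*x, 16*y, 0)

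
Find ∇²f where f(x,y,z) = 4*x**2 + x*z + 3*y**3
18*y + 8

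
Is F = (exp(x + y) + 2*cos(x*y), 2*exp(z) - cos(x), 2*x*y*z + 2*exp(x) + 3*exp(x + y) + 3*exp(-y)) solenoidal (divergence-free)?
No, ∇·F = 2*x*y - 2*y*sin(x*y) + exp(x + y)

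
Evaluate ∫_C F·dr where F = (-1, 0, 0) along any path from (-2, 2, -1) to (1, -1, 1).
-3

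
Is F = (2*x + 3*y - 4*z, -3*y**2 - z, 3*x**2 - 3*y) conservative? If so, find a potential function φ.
No, ∇×F = (-2, -6*x - 4, -3) ≠ 0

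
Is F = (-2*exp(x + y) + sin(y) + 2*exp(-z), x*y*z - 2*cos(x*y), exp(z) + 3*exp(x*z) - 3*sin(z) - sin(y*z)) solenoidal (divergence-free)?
No, ∇·F = x*z + 3*x*exp(x*z) + 2*x*sin(x*y) - y*cos(y*z) + exp(z) - 2*exp(x + y) - 3*cos(z)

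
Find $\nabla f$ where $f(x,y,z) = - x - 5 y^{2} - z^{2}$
(-1, -10*y, -2*z)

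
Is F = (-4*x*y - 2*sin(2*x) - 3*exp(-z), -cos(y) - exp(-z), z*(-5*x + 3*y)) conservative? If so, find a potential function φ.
No, ∇×F = (3*z - exp(-z), 5*z + 3*exp(-z), 4*x) ≠ 0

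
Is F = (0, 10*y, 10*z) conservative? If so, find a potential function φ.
Yes, F is conservative. φ = 5*y**2 + 5*z**2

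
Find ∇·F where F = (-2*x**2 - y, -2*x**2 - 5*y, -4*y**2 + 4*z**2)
-4*x + 8*z - 5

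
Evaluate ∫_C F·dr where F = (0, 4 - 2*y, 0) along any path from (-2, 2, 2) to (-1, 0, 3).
-4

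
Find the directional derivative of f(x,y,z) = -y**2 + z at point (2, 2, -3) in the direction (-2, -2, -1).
7/3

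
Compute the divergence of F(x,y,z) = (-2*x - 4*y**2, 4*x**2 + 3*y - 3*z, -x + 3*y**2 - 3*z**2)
1 - 6*z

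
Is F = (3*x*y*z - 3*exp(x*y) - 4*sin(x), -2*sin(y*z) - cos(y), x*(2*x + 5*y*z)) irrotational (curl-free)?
No, ∇×F = (5*x*z + 2*y*cos(y*z), 3*x*y - 4*x - 5*y*z, 3*x*(-z + exp(x*y)))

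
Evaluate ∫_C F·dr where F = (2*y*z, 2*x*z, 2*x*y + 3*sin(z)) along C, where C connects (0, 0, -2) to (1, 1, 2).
4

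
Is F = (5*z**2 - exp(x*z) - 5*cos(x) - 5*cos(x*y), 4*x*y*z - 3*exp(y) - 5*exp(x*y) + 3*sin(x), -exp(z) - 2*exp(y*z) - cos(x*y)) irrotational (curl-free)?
No, ∇×F = (-4*x*y + x*sin(x*y) - 2*z*exp(y*z), -x*exp(x*z) - y*sin(x*y) + 10*z, -5*x*sin(x*y) + 4*y*z - 5*y*exp(x*y) + 3*cos(x))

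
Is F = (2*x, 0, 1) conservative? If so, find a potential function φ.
Yes, F is conservative. φ = x**2 + z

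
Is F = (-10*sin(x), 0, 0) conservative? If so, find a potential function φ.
Yes, F is conservative. φ = 10*cos(x)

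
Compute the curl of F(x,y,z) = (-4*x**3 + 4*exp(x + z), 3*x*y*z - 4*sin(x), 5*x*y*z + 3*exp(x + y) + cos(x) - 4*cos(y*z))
(-3*x*y + 5*x*z + 4*z*sin(y*z) + 3*exp(x + y), -5*y*z - 3*exp(x + y) + 4*exp(x + z) + sin(x), 3*y*z - 4*cos(x))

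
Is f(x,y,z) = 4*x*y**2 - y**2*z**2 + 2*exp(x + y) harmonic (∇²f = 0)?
No, ∇²f = 8*x - 2*y**2 - 2*z**2 + 4*exp(x + y)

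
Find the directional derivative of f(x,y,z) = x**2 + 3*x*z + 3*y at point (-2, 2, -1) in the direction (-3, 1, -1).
30*sqrt(11)/11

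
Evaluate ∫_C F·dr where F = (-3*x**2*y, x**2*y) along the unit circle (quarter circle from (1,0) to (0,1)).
1/4 + 3*pi/16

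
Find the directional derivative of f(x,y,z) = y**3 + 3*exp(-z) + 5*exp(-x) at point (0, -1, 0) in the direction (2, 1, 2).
-13/3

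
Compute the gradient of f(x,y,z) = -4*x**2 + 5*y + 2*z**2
(-8*x, 5, 4*z)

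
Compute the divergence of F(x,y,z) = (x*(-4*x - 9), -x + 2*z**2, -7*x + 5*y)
-8*x - 9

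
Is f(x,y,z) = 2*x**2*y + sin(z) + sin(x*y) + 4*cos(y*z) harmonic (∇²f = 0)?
No, ∇²f = -x**2*sin(x*y) - 4*y**2*cos(y*z) - y*(y*sin(x*y) - 4) - 4*z**2*cos(y*z) - sin(z)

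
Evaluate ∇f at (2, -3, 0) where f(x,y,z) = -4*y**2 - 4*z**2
(0, 24, 0)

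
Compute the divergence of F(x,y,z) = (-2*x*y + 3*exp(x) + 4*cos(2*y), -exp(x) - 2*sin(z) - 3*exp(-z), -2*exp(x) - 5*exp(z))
-2*y + 3*exp(x) - 5*exp(z)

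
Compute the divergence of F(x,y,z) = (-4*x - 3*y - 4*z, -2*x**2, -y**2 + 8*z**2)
16*z - 4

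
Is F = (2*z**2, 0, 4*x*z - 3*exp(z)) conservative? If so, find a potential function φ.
Yes, F is conservative. φ = 2*x*z**2 - 3*exp(z)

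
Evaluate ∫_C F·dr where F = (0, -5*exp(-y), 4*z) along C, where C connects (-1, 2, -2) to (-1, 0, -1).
-1 - 5*exp(-2)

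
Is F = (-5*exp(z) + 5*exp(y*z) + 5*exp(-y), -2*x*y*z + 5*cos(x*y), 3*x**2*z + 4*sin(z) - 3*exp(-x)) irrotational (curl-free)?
No, ∇×F = (2*x*y, -6*x*z + 5*y*exp(y*z) - 5*exp(z) - 3*exp(-x), -2*y*z - 5*y*sin(x*y) - 5*z*exp(y*z) + 5*exp(-y))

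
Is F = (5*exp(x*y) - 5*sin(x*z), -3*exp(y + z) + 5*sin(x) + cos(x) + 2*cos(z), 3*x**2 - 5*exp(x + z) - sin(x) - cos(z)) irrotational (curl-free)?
No, ∇×F = (3*exp(y + z) + 2*sin(z), -5*x*cos(x*z) - 6*x + 5*exp(x + z) + cos(x), -5*x*exp(x*y) - sin(x) + 5*cos(x))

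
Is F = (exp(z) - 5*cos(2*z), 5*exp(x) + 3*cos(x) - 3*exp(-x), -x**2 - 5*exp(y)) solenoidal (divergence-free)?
Yes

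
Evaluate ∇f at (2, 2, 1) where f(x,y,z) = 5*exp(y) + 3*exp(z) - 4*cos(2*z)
(0, 5*exp(2), 8*sin(2) + 3*E)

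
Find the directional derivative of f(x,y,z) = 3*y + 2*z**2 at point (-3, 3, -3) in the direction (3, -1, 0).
-3*sqrt(10)/10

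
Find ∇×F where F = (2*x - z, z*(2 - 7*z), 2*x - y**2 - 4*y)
(-2*y + 14*z - 6, -3, 0)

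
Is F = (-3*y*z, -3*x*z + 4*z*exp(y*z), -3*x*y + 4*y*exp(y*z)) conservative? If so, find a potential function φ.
Yes, F is conservative. φ = -3*x*y*z + 4*exp(y*z)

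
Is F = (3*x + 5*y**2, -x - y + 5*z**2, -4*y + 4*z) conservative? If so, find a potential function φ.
No, ∇×F = (-10*z - 4, 0, -10*y - 1) ≠ 0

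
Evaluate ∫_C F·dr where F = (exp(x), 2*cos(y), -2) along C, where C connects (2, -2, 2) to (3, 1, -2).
-exp(2) + 2*sin(1) + 2*sin(2) + 8 + exp(3)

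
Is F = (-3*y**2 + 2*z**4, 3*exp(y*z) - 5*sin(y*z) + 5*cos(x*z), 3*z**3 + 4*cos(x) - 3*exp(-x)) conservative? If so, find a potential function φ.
No, ∇×F = (5*x*sin(x*z) - 3*y*exp(y*z) + 5*y*cos(y*z), 8*z**3 + 4*sin(x) - 3*exp(-x), 6*y - 5*z*sin(x*z)) ≠ 0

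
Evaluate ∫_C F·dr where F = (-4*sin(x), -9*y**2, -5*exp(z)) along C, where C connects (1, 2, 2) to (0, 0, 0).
-4*cos(1) + 23 + 5*exp(2)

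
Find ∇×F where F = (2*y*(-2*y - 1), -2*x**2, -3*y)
(-3, 0, -4*x + 8*y + 2)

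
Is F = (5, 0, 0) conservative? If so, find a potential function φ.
Yes, F is conservative. φ = 5*x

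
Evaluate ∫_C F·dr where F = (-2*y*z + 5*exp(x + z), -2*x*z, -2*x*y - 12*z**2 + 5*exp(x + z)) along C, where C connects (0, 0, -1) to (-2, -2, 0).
-4 - 5*exp(-1) + 5*exp(-2)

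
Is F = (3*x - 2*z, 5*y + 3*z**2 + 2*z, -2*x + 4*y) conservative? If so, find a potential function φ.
No, ∇×F = (2 - 6*z, 0, 0) ≠ 0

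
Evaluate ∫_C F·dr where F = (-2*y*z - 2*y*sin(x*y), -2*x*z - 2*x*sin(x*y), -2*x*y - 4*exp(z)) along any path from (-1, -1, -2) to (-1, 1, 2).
-8*sinh(2)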